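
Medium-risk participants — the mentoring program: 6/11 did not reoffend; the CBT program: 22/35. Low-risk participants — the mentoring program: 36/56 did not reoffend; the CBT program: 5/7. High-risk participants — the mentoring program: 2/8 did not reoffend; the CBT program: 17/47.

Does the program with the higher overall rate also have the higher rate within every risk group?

No

Medium-risk: the mentoring program 6/11 = 54.5%, the CBT program 22/35 = 62.9% → the CBT program
Low-risk: the mentoring program 36/56 = 64.3%, the CBT program 5/7 = 71.4% → the CBT program
High-risk: the mentoring program 2/8 = 25.0%, the CBT program 17/47 = 36.2% → the CBT program
Overall: the mentoring program 44/75 = 58.7%, the CBT program 44/89 = 49.4% → the mentoring program
The CBT program wins each risk group but the mentoring program wins overall — the comparison reverses. The CBT program's participants skew toward high-risk, which has a lower base rate.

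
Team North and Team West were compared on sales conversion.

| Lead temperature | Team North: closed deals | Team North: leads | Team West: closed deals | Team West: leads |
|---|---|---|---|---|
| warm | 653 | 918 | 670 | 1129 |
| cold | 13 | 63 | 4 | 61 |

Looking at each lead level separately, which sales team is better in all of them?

Warm: Team North 653/918 = 71.1%, Team West 670/1129 = 59.3% → Team North
Cold: Team North 13/63 = 20.6%, Team West 4/61 = 6.6% → Team North
Team North has the higher rate in both groups.

Team North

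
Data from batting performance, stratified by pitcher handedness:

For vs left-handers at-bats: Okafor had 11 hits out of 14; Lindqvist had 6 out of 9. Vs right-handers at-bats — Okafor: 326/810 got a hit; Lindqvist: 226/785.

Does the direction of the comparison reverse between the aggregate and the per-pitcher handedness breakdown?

Vs left-handers: Okafor 11/14 = 78.6%, Lindqvist 6/9 = 66.7% → Okafor
Vs right-handers: Okafor 326/810 = 40.2%, Lindqvist 226/785 = 28.8% → Okafor
Overall: Okafor 337/824 = 40.9%, Lindqvist 232/794 = 29.2% → Okafor
Okafor wins overall and in every pitcher group — no reversal.

No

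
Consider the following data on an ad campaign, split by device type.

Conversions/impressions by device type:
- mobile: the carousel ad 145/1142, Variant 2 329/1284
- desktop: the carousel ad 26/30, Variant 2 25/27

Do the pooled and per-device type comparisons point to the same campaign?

Yes

Mobile: the carousel ad 145/1142 = 12.7%, Variant 2 329/1284 = 25.6% → Variant 2
Desktop: the carousel ad 26/30 = 86.7%, Variant 2 25/27 = 92.6% → Variant 2
Overall: the carousel ad 171/1172 = 14.6%, Variant 2 354/1311 = 27.0% → Variant 2
Variant 2 wins overall and in every device group — no reversal.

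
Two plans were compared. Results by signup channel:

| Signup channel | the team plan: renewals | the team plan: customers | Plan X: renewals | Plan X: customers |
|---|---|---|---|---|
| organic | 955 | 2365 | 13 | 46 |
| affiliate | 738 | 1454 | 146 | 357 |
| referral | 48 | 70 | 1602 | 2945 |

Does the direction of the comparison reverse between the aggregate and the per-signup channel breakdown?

Organic: the team plan 955/2365 = 40.4%, Plan X 13/46 = 28.3% → the team plan
Affiliate: the team plan 738/1454 = 50.8%, Plan X 146/357 = 40.9% → the team plan
Referral: the team plan 48/70 = 68.6%, Plan X 1602/2945 = 54.4% → the team plan
Overall: the team plan 1741/3889 = 44.8%, Plan X 1761/3348 = 52.6% → Plan X
The team plan wins each signup group but Plan X wins overall — the comparison reverses. The team plan's customers skew toward organic, which has a lower base rate.

Yes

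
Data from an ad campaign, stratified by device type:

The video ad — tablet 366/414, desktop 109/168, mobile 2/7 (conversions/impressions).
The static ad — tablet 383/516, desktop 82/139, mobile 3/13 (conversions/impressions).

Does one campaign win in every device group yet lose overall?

No

Tablet: the video ad 366/414 = 88.4%, the static ad 383/516 = 74.2% → the video ad
Desktop: the video ad 109/168 = 64.9%, the static ad 82/139 = 59.0% → the video ad
Mobile: the video ad 2/7 = 28.6%, the static ad 3/13 = 23.1% → the video ad
Overall: the video ad 477/589 = 81.0%, the static ad 468/668 = 70.1% → the video ad
The video ad wins overall and in every device group — no reversal.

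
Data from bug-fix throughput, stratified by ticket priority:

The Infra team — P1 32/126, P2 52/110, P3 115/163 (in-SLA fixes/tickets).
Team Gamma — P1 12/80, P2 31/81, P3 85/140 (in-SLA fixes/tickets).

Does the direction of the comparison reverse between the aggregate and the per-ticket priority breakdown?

P1: the Infra team 32/126 = 25.4%, Team Gamma 12/80 = 15.0% → the Infra team
P2: the Infra team 52/110 = 47.3%, Team Gamma 31/81 = 38.3% → the Infra team
P3: the Infra team 115/163 = 70.6%, Team Gamma 85/140 = 60.7% → the Infra team
Overall: the Infra team 199/399 = 49.9%, Team Gamma 128/301 = 42.5% → the Infra team
The Infra team wins overall and in every ticket group — no reversal.

No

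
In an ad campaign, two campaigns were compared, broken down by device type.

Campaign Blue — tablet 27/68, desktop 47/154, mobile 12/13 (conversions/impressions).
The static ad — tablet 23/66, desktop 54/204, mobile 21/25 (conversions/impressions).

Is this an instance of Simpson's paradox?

No

Tablet: Campaign Blue 27/68 = 39.7%, the static ad 23/66 = 34.8% → Campaign Blue
Desktop: Campaign Blue 47/154 = 30.5%, the static ad 54/204 = 26.5% → Campaign Blue
Mobile: Campaign Blue 12/13 = 92.3%, the static ad 21/25 = 84.0% → Campaign Blue
Overall: Campaign Blue 86/235 = 36.6%, the static ad 98/295 = 33.2% → Campaign Blue
Campaign Blue wins overall and in every device group — no reversal.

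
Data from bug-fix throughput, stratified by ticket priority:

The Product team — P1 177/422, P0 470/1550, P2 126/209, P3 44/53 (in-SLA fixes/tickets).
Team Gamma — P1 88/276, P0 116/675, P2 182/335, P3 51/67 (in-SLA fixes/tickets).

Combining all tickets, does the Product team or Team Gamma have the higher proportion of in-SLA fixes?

the Product team

P1: the Product team 177/422 = 41.9%, Team Gamma 88/276 = 31.9% → the Product team
P0: the Product team 470/1550 = 30.3%, Team Gamma 116/675 = 17.2% → the Product team
P2: the Product team 126/209 = 60.3%, Team Gamma 182/335 = 54.3% → the Product team
P3: the Product team 44/53 = 83.0%, Team Gamma 51/67 = 76.1% → the Product team
Overall: the Product team 817/2234 = 36.6%, Team Gamma 437/1353 = 32.3% → the Product team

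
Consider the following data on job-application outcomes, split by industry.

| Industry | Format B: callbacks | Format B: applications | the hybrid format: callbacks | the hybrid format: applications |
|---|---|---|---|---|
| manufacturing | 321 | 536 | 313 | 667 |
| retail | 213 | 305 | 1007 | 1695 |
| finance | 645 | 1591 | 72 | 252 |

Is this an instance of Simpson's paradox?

Manufacturing: Format B 321/536 = 59.9%, the hybrid format 313/667 = 46.9% → Format B
Retail: Format B 213/305 = 69.8%, the hybrid format 1007/1695 = 59.4% → Format B
Finance: Format B 645/1591 = 40.5%, the hybrid format 72/252 = 28.6% → Format B
Overall: Format B 1179/2432 = 48.5%, the hybrid format 1392/2614 = 53.3% → the hybrid format
Format B wins each industry group but the hybrid format wins overall — the comparison reverses. Format B's applications skew toward finance, which has a lower base rate.

Yes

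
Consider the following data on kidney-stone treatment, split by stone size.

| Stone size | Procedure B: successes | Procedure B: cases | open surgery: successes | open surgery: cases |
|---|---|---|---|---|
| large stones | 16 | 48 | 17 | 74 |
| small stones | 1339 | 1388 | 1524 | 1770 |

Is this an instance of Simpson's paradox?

No

Large stones: Procedure B 16/48 = 33.3%, open surgery 17/74 = 23.0% → Procedure B
Small stones: Procedure B 1339/1388 = 96.5%, open surgery 1524/1770 = 86.1% → Procedure B
Overall: Procedure B 1355/1436 = 94.4%, open surgery 1541/1844 = 83.6% → Procedure B
Procedure B wins overall and in every stone group — no reversal.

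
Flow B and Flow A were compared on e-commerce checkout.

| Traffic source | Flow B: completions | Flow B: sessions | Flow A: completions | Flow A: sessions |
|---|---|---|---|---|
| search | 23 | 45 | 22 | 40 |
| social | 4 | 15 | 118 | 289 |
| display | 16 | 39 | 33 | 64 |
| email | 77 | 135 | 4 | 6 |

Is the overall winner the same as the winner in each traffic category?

Search: Flow B 23/45 = 51.1%, Flow A 22/40 = 55.0% → Flow A
Social: Flow B 4/15 = 26.7%, Flow A 118/289 = 40.8% → Flow A
Display: Flow B 16/39 = 41.0%, Flow A 33/64 = 51.6% → Flow A
Email: Flow B 77/135 = 57.0%, Flow A 4/6 = 66.7% → Flow A
Overall: Flow B 120/234 = 51.3%, Flow A 177/399 = 44.4% → Flow B
Flow A wins each traffic group but Flow B wins overall — the comparison reverses. Flow A's sessions skew toward social, which has a lower base rate.

No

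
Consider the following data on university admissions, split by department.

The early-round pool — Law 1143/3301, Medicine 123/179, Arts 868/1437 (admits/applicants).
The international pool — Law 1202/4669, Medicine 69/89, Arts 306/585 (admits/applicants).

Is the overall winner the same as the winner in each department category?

Law: the early-round pool 1143/3301 = 34.6%, the international pool 1202/4669 = 25.7% → the early-round pool
Medicine: the early-round pool 123/179 = 68.7%, the international pool 69/89 = 77.5% → the international pool
Arts: the early-round pool 868/1437 = 60.4%, the international pool 306/585 = 52.3% → the early-round pool
Overall: the early-round pool 2134/4917 = 43.4%, the international pool 1577/5343 = 29.5% → the early-round pool
Neither sweeps: the early-round pool wins 2 of 3 groups, the international pool wins 1. The early-round pool wins overall but not every group — no Simpson reversal.

No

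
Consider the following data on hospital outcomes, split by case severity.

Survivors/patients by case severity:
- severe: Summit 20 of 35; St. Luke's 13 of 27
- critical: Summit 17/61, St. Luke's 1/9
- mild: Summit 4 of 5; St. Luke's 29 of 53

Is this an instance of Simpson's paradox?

Severe: Summit 20/35 = 57.1%, St. Luke's 13/27 = 48.1% → Summit
Critical: Summit 17/61 = 27.9%, St. Luke's 1/9 = 11.1% → Summit
Mild: Summit 4/5 = 80.0%, St. Luke's 29/53 = 54.7% → Summit
Overall: Summit 41/101 = 40.6%, St. Luke's 43/89 = 48.3% → St. Luke's
Summit wins each case group but St. Luke's wins overall — the comparison reverses. Summit's patients skew toward critical, which has a lower base rate.

Yes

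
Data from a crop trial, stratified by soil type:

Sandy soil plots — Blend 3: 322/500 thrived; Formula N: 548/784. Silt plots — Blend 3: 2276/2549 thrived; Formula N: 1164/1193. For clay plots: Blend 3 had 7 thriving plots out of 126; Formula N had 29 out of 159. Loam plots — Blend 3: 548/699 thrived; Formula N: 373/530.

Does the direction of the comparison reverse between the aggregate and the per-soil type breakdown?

No

Sandy soil: Blend 3 322/500 = 64.4%, Formula N 548/784 = 69.9% → Formula N
Silt: Blend 3 2276/2549 = 89.3%, Formula N 1164/1193 = 97.6% → Formula N
Clay: Blend 3 7/126 = 5.6%, Formula N 29/159 = 18.2% → Formula N
Loam: Blend 3 548/699 = 78.4%, Formula N 373/530 = 70.4% → Blend 3
Overall: Blend 3 3153/3874 = 81.4%, Formula N 2114/2666 = 79.3% → Blend 3
Neither sweeps: Blend 3 wins 1 of 4 groups, Formula N wins 3. Blend 3 wins overall but not every group — no Simpson reversal.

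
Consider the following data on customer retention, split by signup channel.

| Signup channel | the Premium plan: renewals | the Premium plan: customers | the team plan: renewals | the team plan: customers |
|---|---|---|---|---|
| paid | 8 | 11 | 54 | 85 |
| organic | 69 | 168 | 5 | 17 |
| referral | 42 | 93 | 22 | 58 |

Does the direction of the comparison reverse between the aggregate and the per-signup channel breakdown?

Paid: the Premium plan 8/11 = 72.7%, the team plan 54/85 = 63.5% → the Premium plan
Organic: the Premium plan 69/168 = 41.1%, the team plan 5/17 = 29.4% → the Premium plan
Referral: the Premium plan 42/93 = 45.2%, the team plan 22/58 = 37.9% → the Premium plan
Overall: the Premium plan 119/272 = 43.8%, the team plan 81/160 = 50.6% → the team plan
The Premium plan wins each signup group but the team plan wins overall — the comparison reverses. The Premium plan's customers skew toward organic, which has a lower base rate.

Yes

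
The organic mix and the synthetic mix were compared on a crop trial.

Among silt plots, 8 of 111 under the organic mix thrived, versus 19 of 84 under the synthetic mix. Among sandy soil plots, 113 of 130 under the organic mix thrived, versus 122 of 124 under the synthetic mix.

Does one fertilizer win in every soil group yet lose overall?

Silt: the organic mix 8/111 = 7.2%, the synthetic mix 19/84 = 22.6% → the synthetic mix
Sandy soil: the organic mix 113/130 = 86.9%, the synthetic mix 122/124 = 98.4% → the synthetic mix
Overall: the organic mix 121/241 = 50.2%, the synthetic mix 141/208 = 67.8% → the synthetic mix
The synthetic mix wins overall and in every soil group — no reversal.

No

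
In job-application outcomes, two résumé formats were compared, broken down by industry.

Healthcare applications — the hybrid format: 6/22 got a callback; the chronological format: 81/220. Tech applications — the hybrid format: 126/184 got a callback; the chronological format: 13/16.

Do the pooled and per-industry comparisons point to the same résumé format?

No

Healthcare: the hybrid format 6/22 = 27.3%, the chronological format 81/220 = 36.8% → the chronological format
Tech: the hybrid format 126/184 = 68.5%, the chronological format 13/16 = 81.2% → the chronological format
Overall: the hybrid format 132/206 = 64.1%, the chronological format 94/236 = 39.8% → the hybrid format
The chronological format wins each industry group but the hybrid format wins overall — the comparison reverses. The chronological format's applications skew toward healthcare, which has a lower base rate.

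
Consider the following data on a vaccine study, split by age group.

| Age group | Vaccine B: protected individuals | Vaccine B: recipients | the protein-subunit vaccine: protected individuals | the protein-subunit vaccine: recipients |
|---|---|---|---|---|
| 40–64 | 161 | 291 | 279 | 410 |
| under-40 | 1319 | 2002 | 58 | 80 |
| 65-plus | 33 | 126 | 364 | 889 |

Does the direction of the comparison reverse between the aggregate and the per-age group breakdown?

40–64: Vaccine B 161/291 = 55.3%, the protein-subunit vaccine 279/410 = 68.0% → the protein-subunit vaccine
Under-40: Vaccine B 1319/2002 = 65.9%, the protein-subunit vaccine 58/80 = 72.5% → the protein-subunit vaccine
65-plus: Vaccine B 33/126 = 26.2%, the protein-subunit vaccine 364/889 = 40.9% → the protein-subunit vaccine
Overall: Vaccine B 1513/2419 = 62.5%, the protein-subunit vaccine 701/1379 = 50.8% → Vaccine B
The protein-subunit vaccine wins each age group but Vaccine B wins overall — the comparison reverses. The protein-subunit vaccine's recipients skew toward 65-plus, which has a lower base rate.

Yes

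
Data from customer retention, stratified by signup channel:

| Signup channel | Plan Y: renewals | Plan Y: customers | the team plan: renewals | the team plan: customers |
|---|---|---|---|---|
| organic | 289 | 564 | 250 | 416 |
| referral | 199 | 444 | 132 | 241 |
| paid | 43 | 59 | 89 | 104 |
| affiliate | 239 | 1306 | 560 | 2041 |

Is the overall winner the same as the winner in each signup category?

Organic: Plan Y 289/564 = 51.2%, the team plan 250/416 = 60.1% → the team plan
Referral: Plan Y 199/444 = 44.8%, the team plan 132/241 = 54.8% → the team plan
Paid: Plan Y 43/59 = 72.9%, the team plan 89/104 = 85.6% → the team plan
Affiliate: Plan Y 239/1306 = 18.3%, the team plan 560/2041 = 27.4% → the team plan
Overall: Plan Y 770/2373 = 32.4%, the team plan 1031/2802 = 36.8% → the team plan
The team plan wins overall and in every signup group — no reversal.

Yes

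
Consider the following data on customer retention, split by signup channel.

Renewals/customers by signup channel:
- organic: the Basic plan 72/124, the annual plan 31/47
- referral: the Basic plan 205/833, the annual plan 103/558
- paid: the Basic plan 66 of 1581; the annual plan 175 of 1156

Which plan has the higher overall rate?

the annual plan

Organic: the Basic plan 72/124 = 58.1%, the annual plan 31/47 = 66.0% → the annual plan
Referral: the Basic plan 205/833 = 24.6%, the annual plan 103/558 = 18.5% → the Basic plan
Paid: the Basic plan 66/1581 = 4.2%, the annual plan 175/1156 = 15.1% → the annual plan
Overall: the Basic plan 343/2538 = 13.5%, the annual plan 309/1761 = 17.5% → the annual plan
(Neither sweeps every signup group, but the annual plan has the higher pooled rate.)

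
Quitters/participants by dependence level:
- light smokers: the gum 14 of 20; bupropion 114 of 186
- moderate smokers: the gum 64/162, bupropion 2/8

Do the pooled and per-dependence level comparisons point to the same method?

Light smokers: the gum 14/20 = 70.0%, bupropion 114/186 = 61.3% → the gum
Moderate smokers: the gum 64/162 = 39.5%, bupropion 2/8 = 25.0% → the gum
Overall: the gum 78/182 = 42.9%, bupropion 116/194 = 59.8% → bupropion
The gum wins each dependence group but bupropion wins overall — the comparison reverses. The gum's participants skew toward moderate smokers, which has a lower base rate.

No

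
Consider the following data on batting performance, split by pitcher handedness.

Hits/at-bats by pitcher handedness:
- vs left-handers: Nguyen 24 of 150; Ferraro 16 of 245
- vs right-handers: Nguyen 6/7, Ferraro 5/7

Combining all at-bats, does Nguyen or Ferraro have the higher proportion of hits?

Nguyen

Vs left-handers: Nguyen 24/150 = 16.0%, Ferraro 16/245 = 6.5% → Nguyen
Vs right-handers: Nguyen 6/7 = 85.7%, Ferraro 5/7 = 71.4% → Nguyen
Overall: Nguyen 30/157 = 19.1%, Ferraro 21/252 = 8.3% → Nguyen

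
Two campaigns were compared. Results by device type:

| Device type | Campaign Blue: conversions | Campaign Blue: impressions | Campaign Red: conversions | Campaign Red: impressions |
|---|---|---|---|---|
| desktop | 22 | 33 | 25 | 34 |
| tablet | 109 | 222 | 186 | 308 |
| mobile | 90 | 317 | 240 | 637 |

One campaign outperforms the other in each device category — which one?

Campaign Red

Desktop: Campaign Blue 22/33 = 66.7%, Campaign Red 25/34 = 73.5% → Campaign Red
Tablet: Campaign Blue 109/222 = 49.1%, Campaign Red 186/308 = 60.4% → Campaign Red
Mobile: Campaign Blue 90/317 = 28.4%, Campaign Red 240/637 = 37.7% → Campaign Red
Campaign Red has the higher rate in all 3 groups.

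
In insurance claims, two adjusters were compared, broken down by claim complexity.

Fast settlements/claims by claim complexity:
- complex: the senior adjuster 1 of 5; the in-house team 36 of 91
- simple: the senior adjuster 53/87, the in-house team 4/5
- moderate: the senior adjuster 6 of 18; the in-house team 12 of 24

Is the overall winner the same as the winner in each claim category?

No

Complex: the senior adjuster 1/5 = 20.0%, the in-house team 36/91 = 39.6% → the in-house team
Simple: the senior adjuster 53/87 = 60.9%, the in-house team 4/5 = 80.0% → the in-house team
Moderate: the senior adjuster 6/18 = 33.3%, the in-house team 12/24 = 50.0% → the in-house team
Overall: the senior adjuster 60/110 = 54.5%, the in-house team 52/120 = 43.3% → the senior adjuster
The in-house team wins each claim group but the senior adjuster wins overall — the comparison reverses. The in-house team's claims skew toward complex, which has a lower base rate.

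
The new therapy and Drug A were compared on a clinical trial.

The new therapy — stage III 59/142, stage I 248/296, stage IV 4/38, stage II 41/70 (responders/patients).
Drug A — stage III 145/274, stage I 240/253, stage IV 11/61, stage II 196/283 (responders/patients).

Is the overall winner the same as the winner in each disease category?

Yes

Stage III: the new therapy 59/142 = 41.5%, Drug A 145/274 = 52.9% → Drug A
Stage I: the new therapy 248/296 = 83.8%, Drug A 240/253 = 94.9% → Drug A
Stage IV: the new therapy 4/38 = 10.5%, Drug A 11/61 = 18.0% → Drug A
Stage II: the new therapy 41/70 = 58.6%, Drug A 196/283 = 69.3% → Drug A
Overall: the new therapy 352/546 = 64.5%, Drug A 592/871 = 68.0% → Drug A
Drug A wins overall and in every disease group — no reversal.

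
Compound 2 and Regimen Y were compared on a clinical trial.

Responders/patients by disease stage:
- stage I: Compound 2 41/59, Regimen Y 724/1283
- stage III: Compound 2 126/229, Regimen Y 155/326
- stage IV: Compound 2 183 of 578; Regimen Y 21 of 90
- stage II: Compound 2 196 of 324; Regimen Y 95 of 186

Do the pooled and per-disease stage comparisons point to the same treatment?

Stage I: Compound 2 41/59 = 69.5%, Regimen Y 724/1283 = 56.4% → Compound 2
Stage III: Compound 2 126/229 = 55.0%, Regimen Y 155/326 = 47.5% → Compound 2
Stage IV: Compound 2 183/578 = 31.7%, Regimen Y 21/90 = 23.3% → Compound 2
Stage II: Compound 2 196/324 = 60.5%, Regimen Y 95/186 = 51.1% → Compound 2
Overall: Compound 2 546/1190 = 45.9%, Regimen Y 995/1885 = 52.8% → Regimen Y
Compound 2 wins each disease group but Regimen Y wins overall — the comparison reverses. Compound 2's patients skew toward stage IV, which has a lower base rate.

No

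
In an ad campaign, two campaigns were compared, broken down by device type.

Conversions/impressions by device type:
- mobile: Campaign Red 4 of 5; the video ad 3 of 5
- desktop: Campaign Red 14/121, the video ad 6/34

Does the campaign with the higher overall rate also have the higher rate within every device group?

No

Mobile: Campaign Red 4/5 = 80.0%, the video ad 3/5 = 60.0% → Campaign Red
Desktop: Campaign Red 14/121 = 11.6%, the video ad 6/34 = 17.6% → the video ad
Overall: Campaign Red 18/126 = 14.3%, the video ad 9/39 = 23.1% → the video ad
Neither sweeps: Campaign Red wins 1 of 2 groups, the video ad wins 1. The video ad wins overall but not every group — no Simpson reversal.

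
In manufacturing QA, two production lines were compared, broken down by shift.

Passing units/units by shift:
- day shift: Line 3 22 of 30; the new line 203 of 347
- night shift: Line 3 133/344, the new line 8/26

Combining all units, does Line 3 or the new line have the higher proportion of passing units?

Day shift: Line 3 22/30 = 73.3%, the new line 203/347 = 58.5% → Line 3
Night shift: Line 3 133/344 = 38.7%, the new line 8/26 = 30.8% → Line 3
Overall: Line 3 155/374 = 41.4%, the new line 211/373 = 56.6% → the new line
(Line 3 wins every shift group but the new line wins overall — Line 3's units skew toward the low-rate night shift group.)

the new line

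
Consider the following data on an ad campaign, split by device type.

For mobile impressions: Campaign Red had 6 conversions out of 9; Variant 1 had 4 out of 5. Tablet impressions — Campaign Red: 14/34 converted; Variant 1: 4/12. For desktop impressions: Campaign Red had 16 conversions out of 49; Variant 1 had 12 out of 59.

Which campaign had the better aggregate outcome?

Campaign Red

Mobile: Campaign Red 6/9 = 66.7%, Variant 1 4/5 = 80.0% → Variant 1
Tablet: Campaign Red 14/34 = 41.2%, Variant 1 4/12 = 33.3% → Campaign Red
Desktop: Campaign Red 16/49 = 32.7%, Variant 1 12/59 = 20.3% → Campaign Red
Overall: Campaign Red 36/92 = 39.1%, Variant 1 20/76 = 26.3% → Campaign Red
(Neither sweeps every device group, but Campaign Red has the higher pooled rate.)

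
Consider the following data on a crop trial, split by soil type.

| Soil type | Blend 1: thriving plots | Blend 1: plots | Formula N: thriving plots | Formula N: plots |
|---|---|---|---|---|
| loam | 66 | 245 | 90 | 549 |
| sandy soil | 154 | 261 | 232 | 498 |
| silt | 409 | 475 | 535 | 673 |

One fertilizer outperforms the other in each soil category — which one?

Blend 1

Loam: Blend 1 66/245 = 26.9%, Formula N 90/549 = 16.4% → Blend 1
Sandy soil: Blend 1 154/261 = 59.0%, Formula N 232/498 = 46.6% → Blend 1
Silt: Blend 1 409/475 = 86.1%, Formula N 535/673 = 79.5% → Blend 1
Blend 1 has the higher rate in all 3 groups.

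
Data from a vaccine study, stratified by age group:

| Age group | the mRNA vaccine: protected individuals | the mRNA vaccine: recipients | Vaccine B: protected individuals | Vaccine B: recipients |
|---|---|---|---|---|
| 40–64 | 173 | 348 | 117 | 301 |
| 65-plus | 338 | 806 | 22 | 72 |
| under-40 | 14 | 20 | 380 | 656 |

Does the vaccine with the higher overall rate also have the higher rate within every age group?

40–64: the mRNA vaccine 173/348 = 49.7%, Vaccine B 117/301 = 38.9% → the mRNA vaccine
65-plus: the mRNA vaccine 338/806 = 41.9%, Vaccine B 22/72 = 30.6% → the mRNA vaccine
Under-40: the mRNA vaccine 14/20 = 70.0%, Vaccine B 380/656 = 57.9% → the mRNA vaccine
Overall: the mRNA vaccine 525/1174 = 44.7%, Vaccine B 519/1029 = 50.4% → Vaccine B
The mRNA vaccine wins each age group but Vaccine B wins overall — the comparison reverses. The mRNA vaccine's recipients skew toward 65-plus, which has a lower base rate.

No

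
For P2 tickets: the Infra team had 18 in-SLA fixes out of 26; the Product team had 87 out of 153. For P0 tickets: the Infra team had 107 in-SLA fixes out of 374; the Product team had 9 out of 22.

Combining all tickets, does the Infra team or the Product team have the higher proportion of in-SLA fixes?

the Product team

P2: the Infra team 18/26 = 69.2%, the Product team 87/153 = 56.9% → the Infra team
P0: the Infra team 107/374 = 28.6%, the Product team 9/22 = 40.9% → the Product team
Overall: the Infra team 125/400 = 31.2%, the Product team 96/175 = 54.9% → the Product team
(Neither sweeps every ticket group, but the Product team has the higher pooled rate.)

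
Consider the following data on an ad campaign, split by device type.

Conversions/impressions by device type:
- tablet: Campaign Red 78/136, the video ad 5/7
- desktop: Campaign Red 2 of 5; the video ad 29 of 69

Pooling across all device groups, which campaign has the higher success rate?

Campaign Red

Tablet: Campaign Red 78/136 = 57.4%, the video ad 5/7 = 71.4% → the video ad
Desktop: Campaign Red 2/5 = 40.0%, the video ad 29/69 = 42.0% → the video ad
Overall: Campaign Red 80/141 = 56.7%, the video ad 34/76 = 44.7% → Campaign Red
(The video ad wins every device group but Campaign Red wins overall — the video ad's impressions skew toward the low-rate desktop group.)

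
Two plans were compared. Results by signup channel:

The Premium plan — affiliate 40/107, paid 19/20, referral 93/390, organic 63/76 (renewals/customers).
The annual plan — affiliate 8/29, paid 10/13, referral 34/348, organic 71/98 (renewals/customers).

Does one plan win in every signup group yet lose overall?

Affiliate: the Premium plan 40/107 = 37.4%, the annual plan 8/29 = 27.6% → the Premium plan
Paid: the Premium plan 19/20 = 95.0%, the annual plan 10/13 = 76.9% → the Premium plan
Referral: the Premium plan 93/390 = 23.8%, the annual plan 34/348 = 9.8% → the Premium plan
Organic: the Premium plan 63/76 = 82.9%, the annual plan 71/98 = 72.4% → the Premium plan
Overall: the Premium plan 215/593 = 36.3%, the annual plan 123/488 = 25.2% → the Premium plan
The Premium plan wins overall and in every signup group — no reversal.

No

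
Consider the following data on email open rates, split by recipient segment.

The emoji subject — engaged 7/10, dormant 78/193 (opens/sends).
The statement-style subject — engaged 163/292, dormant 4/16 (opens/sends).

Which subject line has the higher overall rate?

the statement-style subject

Engaged: the emoji subject 7/10 = 70.0%, the statement-style subject 163/292 = 55.8% → the emoji subject
Dormant: the emoji subject 78/193 = 40.4%, the statement-style subject 4/16 = 25.0% → the emoji subject
Overall: the emoji subject 85/203 = 41.9%, the statement-style subject 167/308 = 54.2% → the statement-style subject
(The emoji subject wins every recipient group but the statement-style subject wins overall — the emoji subject's sends skew toward the low-rate dormant group.)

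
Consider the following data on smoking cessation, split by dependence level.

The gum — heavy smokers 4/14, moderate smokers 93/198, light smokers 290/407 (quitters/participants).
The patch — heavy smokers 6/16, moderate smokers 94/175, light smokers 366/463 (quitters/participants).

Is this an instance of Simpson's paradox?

Heavy smokers: the gum 4/14 = 28.6%, the patch 6/16 = 37.5% → the patch
Moderate smokers: the gum 93/198 = 47.0%, the patch 94/175 = 53.7% → the patch
Light smokers: the gum 290/407 = 71.3%, the patch 366/463 = 79.0% → the patch
Overall: the gum 387/619 = 62.5%, the patch 466/654 = 71.3% → the patch
The patch wins overall and in every dependence group — no reversal.

No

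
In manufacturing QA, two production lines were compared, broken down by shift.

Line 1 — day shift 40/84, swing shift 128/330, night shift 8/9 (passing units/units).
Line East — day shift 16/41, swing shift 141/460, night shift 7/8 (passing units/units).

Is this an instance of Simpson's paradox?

No

Day shift: Line 1 40/84 = 47.6%, Line East 16/41 = 39.0% → Line 1
Swing shift: Line 1 128/330 = 38.8%, Line East 141/460 = 30.7% → Line 1
Night shift: Line 1 8/9 = 88.9%, Line East 7/8 = 87.5% → Line 1
Overall: Line 1 176/423 = 41.6%, Line East 164/509 = 32.2% → Line 1
Line 1 wins overall and in every shift group — no reversal.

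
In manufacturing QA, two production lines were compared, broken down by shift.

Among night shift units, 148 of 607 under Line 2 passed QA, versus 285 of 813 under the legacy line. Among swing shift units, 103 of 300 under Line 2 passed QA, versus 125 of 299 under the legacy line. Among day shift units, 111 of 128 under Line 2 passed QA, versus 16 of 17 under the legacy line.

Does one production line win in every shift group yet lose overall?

No

Night shift: Line 2 148/607 = 24.4%, the legacy line 285/813 = 35.1% → the legacy line
Swing shift: Line 2 103/300 = 34.3%, the legacy line 125/299 = 41.8% → the legacy line
Day shift: Line 2 111/128 = 86.7%, the legacy line 16/17 = 94.1% → the legacy line
Overall: Line 2 362/1035 = 35.0%, the legacy line 426/1129 = 37.7% → the legacy line
The legacy line wins overall and in every shift group — no reversal.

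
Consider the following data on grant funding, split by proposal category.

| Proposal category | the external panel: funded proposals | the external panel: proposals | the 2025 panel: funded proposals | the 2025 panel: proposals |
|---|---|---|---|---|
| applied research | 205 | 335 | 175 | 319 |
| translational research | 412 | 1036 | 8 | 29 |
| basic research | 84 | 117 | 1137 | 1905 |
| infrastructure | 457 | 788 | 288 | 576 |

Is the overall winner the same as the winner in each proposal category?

No

Applied research: the external panel 205/335 = 61.2%, the 2025 panel 175/319 = 54.9% → the external panel
Translational research: the external panel 412/1036 = 39.8%, the 2025 panel 8/29 = 27.6% → the external panel
Basic research: the external panel 84/117 = 71.8%, the 2025 panel 1137/1905 = 59.7% → the external panel
Infrastructure: the external panel 457/788 = 58.0%, the 2025 panel 288/576 = 50.0% → the external panel
Overall: the external panel 1158/2276 = 50.9%, the 2025 panel 1608/2829 = 56.8% → the 2025 panel
The external panel wins each proposal group but the 2025 panel wins overall — the comparison reverses. The external panel's proposals skew toward translational research, which has a lower base rate.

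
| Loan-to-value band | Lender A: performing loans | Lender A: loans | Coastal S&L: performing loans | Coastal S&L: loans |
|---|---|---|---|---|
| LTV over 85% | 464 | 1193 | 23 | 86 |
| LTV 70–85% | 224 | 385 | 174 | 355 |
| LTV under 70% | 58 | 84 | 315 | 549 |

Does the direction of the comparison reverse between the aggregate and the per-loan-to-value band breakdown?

Yes

LTV over 85%: Lender A 464/1193 = 38.9%, Coastal S&L 23/86 = 26.7% → Lender A
LTV 70–85%: Lender A 224/385 = 58.2%, Coastal S&L 174/355 = 49.0% → Lender A
LTV under 70%: Lender A 58/84 = 69.0%, Coastal S&L 315/549 = 57.4% → Lender A
Overall: Lender A 746/1662 = 44.9%, Coastal S&L 512/990 = 51.7% → Coastal S&L
Lender A wins each loan-to-value group but Coastal S&L wins overall — the comparison reverses. Lender A's loans skew toward LTV over 85%, which has a lower base rate.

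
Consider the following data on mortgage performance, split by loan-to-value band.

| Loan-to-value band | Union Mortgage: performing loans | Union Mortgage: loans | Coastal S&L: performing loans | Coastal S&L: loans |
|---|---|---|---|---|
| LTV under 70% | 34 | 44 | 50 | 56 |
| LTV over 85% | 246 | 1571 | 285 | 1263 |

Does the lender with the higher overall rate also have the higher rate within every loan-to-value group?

LTV under 70%: Union Mortgage 34/44 = 77.3%, Coastal S&L 50/56 = 89.3% → Coastal S&L
LTV over 85%: Union Mortgage 246/1571 = 15.7%, Coastal S&L 285/1263 = 22.6% → Coastal S&L
Overall: Union Mortgage 280/1615 = 17.3%, Coastal S&L 335/1319 = 25.4% → Coastal S&L
Coastal S&L wins overall and in every loan-to-value group — no reversal.

Yes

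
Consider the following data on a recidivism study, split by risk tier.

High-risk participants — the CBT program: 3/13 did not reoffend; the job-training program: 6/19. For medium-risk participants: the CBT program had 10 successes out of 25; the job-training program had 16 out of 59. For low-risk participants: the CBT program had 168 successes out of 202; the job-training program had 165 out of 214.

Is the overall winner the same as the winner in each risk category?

High-risk: the CBT program 3/13 = 23.1%, the job-training program 6/19 = 31.6% → the job-training program
Medium-risk: the CBT program 10/25 = 40.0%, the job-training program 16/59 = 27.1% → the CBT program
Low-risk: the CBT program 168/202 = 83.2%, the job-training program 165/214 = 77.1% → the CBT program
Overall: the CBT program 181/240 = 75.4%, the job-training program 187/292 = 64.0% → the CBT program
Neither sweeps: the CBT program wins 2 of 3 groups, the job-training program wins 1. The CBT program wins overall but not every group — no Simpson reversal.

No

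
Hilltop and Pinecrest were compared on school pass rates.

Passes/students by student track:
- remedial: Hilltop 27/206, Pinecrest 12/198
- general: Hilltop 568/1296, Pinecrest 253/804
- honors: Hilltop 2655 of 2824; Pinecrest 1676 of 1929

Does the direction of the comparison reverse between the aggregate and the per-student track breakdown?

Remedial: Hilltop 27/206 = 13.1%, Pinecrest 12/198 = 6.1% → Hilltop
General: Hilltop 568/1296 = 43.8%, Pinecrest 253/804 = 31.5% → Hilltop
Honors: Hilltop 2655/2824 = 94.0%, Pinecrest 1676/1929 = 86.9% → Hilltop
Overall: Hilltop 3250/4326 = 75.1%, Pinecrest 1941/2931 = 66.2% → Hilltop
Hilltop wins overall and in every student group — no reversal.

No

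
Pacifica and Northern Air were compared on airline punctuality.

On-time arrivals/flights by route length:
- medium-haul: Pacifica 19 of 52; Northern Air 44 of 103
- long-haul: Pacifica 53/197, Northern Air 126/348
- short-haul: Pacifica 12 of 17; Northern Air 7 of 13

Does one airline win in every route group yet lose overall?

Medium-haul: Pacifica 19/52 = 36.5%, Northern Air 44/103 = 42.7% → Northern Air
Long-haul: Pacifica 53/197 = 26.9%, Northern Air 126/348 = 36.2% → Northern Air
Short-haul: Pacifica 12/17 = 70.6%, Northern Air 7/13 = 53.8% → Pacifica
Overall: Pacifica 84/266 = 31.6%, Northern Air 177/464 = 38.1% → Northern Air
Neither sweeps: Pacifica wins 1 of 3 groups, Northern Air wins 2. Northern Air wins overall but not every group — no Simpson reversal.

No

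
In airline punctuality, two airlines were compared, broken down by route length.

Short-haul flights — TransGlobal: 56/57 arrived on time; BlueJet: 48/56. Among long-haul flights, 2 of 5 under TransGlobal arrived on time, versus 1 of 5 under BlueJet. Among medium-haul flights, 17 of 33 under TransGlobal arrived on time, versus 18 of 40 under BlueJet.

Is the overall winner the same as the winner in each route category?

Short-haul: TransGlobal 56/57 = 98.2%, BlueJet 48/56 = 85.7% → TransGlobal
Long-haul: TransGlobal 2/5 = 40.0%, BlueJet 1/5 = 20.0% → TransGlobal
Medium-haul: TransGlobal 17/33 = 51.5%, BlueJet 18/40 = 45.0% → TransGlobal
Overall: TransGlobal 75/95 = 78.9%, BlueJet 67/101 = 66.3% → TransGlobal
TransGlobal wins overall and in every route group — no reversal.

Yes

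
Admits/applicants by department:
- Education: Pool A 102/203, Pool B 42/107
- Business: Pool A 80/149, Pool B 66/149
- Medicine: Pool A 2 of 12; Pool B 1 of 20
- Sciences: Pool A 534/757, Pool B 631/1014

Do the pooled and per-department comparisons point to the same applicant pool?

Education: Pool A 102/203 = 50.2%, Pool B 42/107 = 39.3% → Pool A
Business: Pool A 80/149 = 53.7%, Pool B 66/149 = 44.3% → Pool A
Medicine: Pool A 2/12 = 16.7%, Pool B 1/20 = 5.0% → Pool A
Sciences: Pool A 534/757 = 70.5%, Pool B 631/1014 = 62.2% → Pool A
Overall: Pool A 718/1121 = 64.0%, Pool B 740/1290 = 57.4% → Pool A
Pool A wins overall and in every department group — no reversal.

Yes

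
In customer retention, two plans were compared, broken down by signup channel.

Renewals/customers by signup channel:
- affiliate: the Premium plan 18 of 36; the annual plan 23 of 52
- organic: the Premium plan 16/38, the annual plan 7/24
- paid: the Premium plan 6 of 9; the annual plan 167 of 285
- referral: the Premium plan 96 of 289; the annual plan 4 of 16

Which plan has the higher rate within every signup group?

Affiliate: the Premium plan 18/36 = 50.0%, the annual plan 23/52 = 44.2% → the Premium plan
Organic: the Premium plan 16/38 = 42.1%, the annual plan 7/24 = 29.2% → the Premium plan
Paid: the Premium plan 6/9 = 66.7%, the annual plan 167/285 = 58.6% → the Premium plan
Referral: the Premium plan 96/289 = 33.2%, the annual plan 4/16 = 25.0% → the Premium plan
The Premium plan has the higher rate in all 4 groups.

the Premium plan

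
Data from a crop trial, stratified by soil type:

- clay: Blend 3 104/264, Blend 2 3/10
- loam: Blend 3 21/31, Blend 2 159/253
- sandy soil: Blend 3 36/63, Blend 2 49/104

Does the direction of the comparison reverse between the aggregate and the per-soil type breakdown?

Yes

Clay: Blend 3 104/264 = 39.4%, Blend 2 3/10 = 30.0% → Blend 3
Loam: Blend 3 21/31 = 67.7%, Blend 2 159/253 = 62.8% → Blend 3
Sandy soil: Blend 3 36/63 = 57.1%, Blend 2 49/104 = 47.1% → Blend 3
Overall: Blend 3 161/358 = 45.0%, Blend 2 211/367 = 57.5% → Blend 2
Blend 3 wins each soil group but Blend 2 wins overall — the comparison reverses. Blend 3's plots skew toward clay, which has a lower base rate.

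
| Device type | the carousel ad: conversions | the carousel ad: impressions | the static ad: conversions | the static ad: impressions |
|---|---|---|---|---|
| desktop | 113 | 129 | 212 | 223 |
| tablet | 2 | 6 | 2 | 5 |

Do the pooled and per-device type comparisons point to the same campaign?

Yes

Desktop: the carousel ad 113/129 = 87.6%, the static ad 212/223 = 95.1% → the static ad
Tablet: the carousel ad 2/6 = 33.3%, the static ad 2/5 = 40.0% → the static ad
Overall: the carousel ad 115/135 = 85.2%, the static ad 214/228 = 93.9% → the static ad
The static ad wins overall and in every device group — no reversal.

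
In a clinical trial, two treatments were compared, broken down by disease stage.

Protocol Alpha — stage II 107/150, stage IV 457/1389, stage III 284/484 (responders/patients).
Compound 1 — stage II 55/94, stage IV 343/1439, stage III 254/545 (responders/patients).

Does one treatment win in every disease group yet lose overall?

No

Stage II: Protocol Alpha 107/150 = 71.3%, Compound 1 55/94 = 58.5% → Protocol Alpha
Stage IV: Protocol Alpha 457/1389 = 32.9%, Compound 1 343/1439 = 23.8% → Protocol Alpha
Stage III: Protocol Alpha 284/484 = 58.7%, Compound 1 254/545 = 46.6% → Protocol Alpha
Overall: Protocol Alpha 848/2023 = 41.9%, Compound 1 652/2078 = 31.4% → Protocol Alpha
Protocol Alpha wins overall and in every disease group — no reversal.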